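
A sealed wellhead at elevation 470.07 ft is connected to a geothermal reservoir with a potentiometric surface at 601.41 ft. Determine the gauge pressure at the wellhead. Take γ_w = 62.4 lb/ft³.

P ≈ 56.9 psi

Head above the cap: Δh = 601.41 − 470.07 = 131.34 ft.
P = γΔh/144 = 62.4 × 131.34 / 144 = 56.9 psi.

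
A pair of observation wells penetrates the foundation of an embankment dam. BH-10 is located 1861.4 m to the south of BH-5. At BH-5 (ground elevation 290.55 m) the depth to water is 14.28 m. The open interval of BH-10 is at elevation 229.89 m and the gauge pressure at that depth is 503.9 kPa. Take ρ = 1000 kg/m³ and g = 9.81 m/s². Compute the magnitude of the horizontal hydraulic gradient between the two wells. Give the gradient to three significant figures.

Total head at BH-5: h = 290.55 − 14.28 = 276.27 m.
Pressure head at BH-10: ψ = P/(ρg) = 503.9×1000 / (1000 × 9.81) = 51.37 m.
Total head at BH-10: h = z + ψ = 229.89 + 51.37 = 281.26 m.
Head difference: h(BH-5) − h(BH-10) = 276.27 − 281.26 = -4.99 m.
Hydraulic gradient: i = |Δh| / L = 4.99 / 1861.4 = 0.00268.

i ≈ 0.00268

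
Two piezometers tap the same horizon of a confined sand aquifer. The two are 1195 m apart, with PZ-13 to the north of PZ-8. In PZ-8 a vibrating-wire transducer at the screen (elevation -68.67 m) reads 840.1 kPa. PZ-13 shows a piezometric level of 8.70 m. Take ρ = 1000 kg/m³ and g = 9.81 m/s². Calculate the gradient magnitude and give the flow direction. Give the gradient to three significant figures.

Pressure head at PZ-8: ψ = P/(ρg) = 840.1×1000 / (1000 × 9.81) = 85.64 m.
Total head at PZ-8: h = z + ψ = -68.67 + 85.64 = 16.97 m.
Total head at PZ-13: h = 8.70 m (water level in the piezometer is the total head).
Head difference: h(PZ-8) − h(PZ-13) = 16.97 − 8.70 = 8.27 m.
Hydraulic gradient: i = |Δh| / L = 8.27 / 1195 = 0.00692.
Flow is from higher to lower head: from PZ-8 toward PZ-13, i.e. toward the north.

i ≈ 0.00692; groundwater flows toward the north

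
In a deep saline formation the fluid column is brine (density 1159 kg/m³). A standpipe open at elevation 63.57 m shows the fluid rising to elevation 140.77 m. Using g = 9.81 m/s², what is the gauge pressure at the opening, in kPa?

Pressure head ψ = h − z = 140.77 − 63.57 = 77.20 m.
P = ρgψ = 1159 × 9.81 × 77.20 = 877748 Pa ≈ 878 kPa.

P ≈ 878 kPa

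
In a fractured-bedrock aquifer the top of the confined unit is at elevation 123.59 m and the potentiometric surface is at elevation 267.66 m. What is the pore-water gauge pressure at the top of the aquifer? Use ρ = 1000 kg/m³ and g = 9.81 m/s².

Pressure head at the aquifer top: ψ = h − z = 267.66 − 123.59 = 144.07 m.
P = ρgψ = 1000 × 9.81 × 144.07 = 1413327 Pa ≈ 1410 kPa.

P ≈ 1410 kPa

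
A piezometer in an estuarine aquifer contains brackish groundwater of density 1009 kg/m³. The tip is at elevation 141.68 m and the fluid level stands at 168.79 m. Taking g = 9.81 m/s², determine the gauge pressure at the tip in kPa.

P ≈ 268 kPa

Pressure head ψ = h − z = 168.79 − 141.68 = 27.11 m.
P = ρgψ = 1009 × 9.81 × 27.11 = 268343 Pa ≈ 268 kPa.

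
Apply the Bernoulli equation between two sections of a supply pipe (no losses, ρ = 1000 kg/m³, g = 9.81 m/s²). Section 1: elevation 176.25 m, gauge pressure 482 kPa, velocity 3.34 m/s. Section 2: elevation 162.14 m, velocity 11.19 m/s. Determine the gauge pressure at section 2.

Pressure head at 1: ψ₁ = P₁/(ρg) = 482×1000 / (1000 × 9.81) = 49.13 m.
Velocity heads: v₁²/2g = 3.34²/19.62 = 0.569 m; v₂²/2g = 11.19²/19.62 = 6.382 m.
Total head H = z₁ + ψ₁ + v₁²/2g = 176.25 + 49.13 + 0.569 = 225.95 m.
ψ₂ = H − z₂ − v₂²/2g = 225.95 − 162.14 − 6.382 = 57.43 m.
P₂ = ρgψ₂ = 1000 × 9.81 × 57.43 ≈ 563 kPa.

P₂ ≈ 563 kPa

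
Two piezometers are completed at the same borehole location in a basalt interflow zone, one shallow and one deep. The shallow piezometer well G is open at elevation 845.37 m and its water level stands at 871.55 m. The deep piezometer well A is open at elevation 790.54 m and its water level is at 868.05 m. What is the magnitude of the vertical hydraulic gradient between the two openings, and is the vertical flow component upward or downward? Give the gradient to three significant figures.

Total head at well G: h = 871.55 m (water level in the standpipe).
Total head at well A: h = 868.05 m.
Δh = h(well G) − h(well A) = 871.55 − 868.05 = 3.50 m.
Vertical separation Δz = 845.37 − 790.54 = 54.83 m.
|i_v| = |Δh| / Δz = 3.50 / 54.83 = 0.0638.
Head is higher in the shallow piezometer, so vertical flow is downward (recharge condition).

|i_v| ≈ 0.0638; vertical flow is downward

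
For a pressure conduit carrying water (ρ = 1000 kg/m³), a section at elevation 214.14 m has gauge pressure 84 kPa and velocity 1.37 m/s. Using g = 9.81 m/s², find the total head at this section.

Pressure head ψ = P/(ρg) = 84×1000 / (1000 × 9.81) = 8.56 m.
Velocity head = v²/(2g) = 1.37² / (2 × 9.81) = 0.096 m.
h = z + ψ + v²/(2g) = 214.14 + 8.56 + 0.096 = 222.80 m.

h ≈ 222.80 m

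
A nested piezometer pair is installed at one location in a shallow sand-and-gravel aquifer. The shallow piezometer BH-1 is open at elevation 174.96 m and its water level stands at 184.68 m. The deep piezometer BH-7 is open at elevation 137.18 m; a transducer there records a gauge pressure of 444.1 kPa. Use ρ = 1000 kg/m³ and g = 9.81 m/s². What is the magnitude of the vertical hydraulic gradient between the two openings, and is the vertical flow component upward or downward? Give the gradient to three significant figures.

Total head at BH-1: h = 184.68 m (water level in the standpipe).
Pressure head at BH-7: ψ = P/(ρg) = 444.1×1000 / (1000 × 9.81) = 45.27 m.
Total head at BH-7: h = z + ψ = 137.18 + 45.27 = 182.45 m.
Δh = h(BH-1) − h(BH-7) = 184.68 − 182.45 = 2.23 m.
Vertical separation Δz = 174.96 − 137.18 = 37.78 m.
|i_v| = |Δh| / Δz = 2.23 / 37.78 = 0.0590.
Head is higher in the shallow piezometer, so vertical flow is downward (recharge condition).

|i_v| ≈ 0.0590; vertical flow is downward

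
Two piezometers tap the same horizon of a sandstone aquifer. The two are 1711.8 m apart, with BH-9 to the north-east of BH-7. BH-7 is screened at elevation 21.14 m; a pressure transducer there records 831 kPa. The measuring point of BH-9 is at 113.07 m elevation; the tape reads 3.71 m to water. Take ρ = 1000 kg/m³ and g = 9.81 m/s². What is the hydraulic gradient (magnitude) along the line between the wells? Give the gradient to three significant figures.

Pressure head at BH-7: ψ = P/(ρg) = 831×1000 / (1000 × 9.81) = 84.71 m.
Total head at BH-7: h = z + ψ = 21.14 + 84.71 = 105.85 m.
Total head at BH-9: h = 113.07 − 3.71 = 109.36 m.
Head difference: h(BH-7) − h(BH-9) = 105.85 − 109.36 = -3.51 m.
Hydraulic gradient: i = |Δh| / L = 3.51 / 1711.8 = 0.00205.

i ≈ 0.00205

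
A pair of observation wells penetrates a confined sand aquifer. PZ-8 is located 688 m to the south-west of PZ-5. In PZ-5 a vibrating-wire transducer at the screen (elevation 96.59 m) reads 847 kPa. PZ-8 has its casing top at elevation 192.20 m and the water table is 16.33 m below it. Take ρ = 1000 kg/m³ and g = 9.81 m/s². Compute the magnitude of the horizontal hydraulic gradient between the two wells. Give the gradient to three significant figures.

i ≈ 0.0103

Pressure head at PZ-5: ψ = P/(ρg) = 847×1000 / (1000 × 9.81) = 86.34 m.
Total head at PZ-5: h = z + ψ = 96.59 + 86.34 = 182.93 m.
Total head at PZ-8: h = 192.20 − 16.33 = 175.87 m.
Head difference: h(PZ-5) − h(PZ-8) = 182.93 − 175.87 = 7.06 m.
Hydraulic gradient: i = |Δh| / L = 7.06 / 688 = 0.0103.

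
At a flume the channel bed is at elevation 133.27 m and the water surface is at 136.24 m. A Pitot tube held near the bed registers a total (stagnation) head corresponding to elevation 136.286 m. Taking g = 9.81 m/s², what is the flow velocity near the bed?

v ≈ 0.950 m/s

Near the bed, under hydrostatic conditions, the piezometric head (z + ψ) equals the free-surface elevation, 136.24 m.
Velocity head = total − piezometric = 136.286 − 136.24 = 0.046 m.
v = √(2g·h_v) = √(2 × 9.81 × 0.046) = 0.950 m/s.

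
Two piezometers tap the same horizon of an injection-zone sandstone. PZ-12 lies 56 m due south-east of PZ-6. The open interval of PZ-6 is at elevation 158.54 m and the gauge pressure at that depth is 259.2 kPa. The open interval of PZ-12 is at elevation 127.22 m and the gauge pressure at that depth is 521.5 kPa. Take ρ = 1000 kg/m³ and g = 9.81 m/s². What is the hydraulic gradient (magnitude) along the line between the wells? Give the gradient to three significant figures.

Pressure head at PZ-6: ψ = P/(ρg) = 259.2×1000 / (1000 × 9.81) = 26.42 m.
Total head at PZ-6: h = z + ψ = 158.54 + 26.42 = 184.96 m.
Pressure head at PZ-12: ψ = P/(ρg) = 521.5×1000 / (1000 × 9.81) = 53.16 m.
Total head at PZ-12: h = z + ψ = 127.22 + 53.16 = 180.38 m.
Head difference: h(PZ-6) − h(PZ-12) = 184.96 − 180.38 = 4.58 m.
Hydraulic gradient: i = |Δh| / L = 4.58 / 56 = 0.0818.

i ≈ 0.0818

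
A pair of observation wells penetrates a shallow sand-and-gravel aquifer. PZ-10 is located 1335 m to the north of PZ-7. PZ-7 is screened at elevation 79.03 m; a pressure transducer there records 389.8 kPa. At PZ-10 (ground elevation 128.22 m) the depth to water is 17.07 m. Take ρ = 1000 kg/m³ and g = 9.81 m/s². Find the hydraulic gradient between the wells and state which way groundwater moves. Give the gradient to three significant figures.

Pressure head at PZ-7: ψ = P/(ρg) = 389.8×1000 / (1000 × 9.81) = 39.73 m.
Total head at PZ-7: h = z + ψ = 79.03 + 39.73 = 118.76 m.
Total head at PZ-10: h = 128.22 − 17.07 = 111.15 m.
Head difference: h(PZ-7) − h(PZ-10) = 118.76 − 111.15 = 7.61 m.
Hydraulic gradient: i = |Δh| / L = 7.61 / 1335 = 0.00570.
Flow is from higher to lower head: from PZ-7 toward PZ-10, i.e. toward the north.

i ≈ 0.00570; groundwater flows toward the north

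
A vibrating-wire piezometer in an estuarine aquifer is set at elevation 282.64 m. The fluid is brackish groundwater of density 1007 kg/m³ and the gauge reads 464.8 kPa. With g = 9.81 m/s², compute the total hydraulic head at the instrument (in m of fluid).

h ≈ 329.69 m

ψ = P/(ρg) = 464.8×1000 / (1007 × 9.81) = 47.05 m.
h = z + ψ = 282.64 + 47.05 = 329.69 m.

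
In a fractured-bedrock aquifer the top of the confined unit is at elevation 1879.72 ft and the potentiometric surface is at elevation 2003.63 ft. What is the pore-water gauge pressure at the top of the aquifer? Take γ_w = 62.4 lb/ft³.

Pressure head at the aquifer top: ψ = h − z = 2003.63 − 1879.72 = 123.91 ft.
P = γψ/144 = 62.4 × 123.91 / 144 = 53.7 psi.

P ≈ 53.7 psi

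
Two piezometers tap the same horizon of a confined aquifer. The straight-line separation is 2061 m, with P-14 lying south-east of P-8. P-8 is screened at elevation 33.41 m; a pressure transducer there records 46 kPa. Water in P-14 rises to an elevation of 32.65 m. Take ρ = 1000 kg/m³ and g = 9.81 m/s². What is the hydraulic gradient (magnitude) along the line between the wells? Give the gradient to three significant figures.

Pressure head at P-8: ψ = P/(ρg) = 46×1000 / (1000 × 9.81) = 4.69 m.
Total head at P-8: h = z + ψ = 33.41 + 4.69 = 38.10 m.
Total head at P-14: h = 32.65 m (water level in the piezometer is the total head).
Head difference: h(P-8) − h(P-14) = 38.10 − 32.65 = 5.45 m.
Hydraulic gradient: i = |Δh| / L = 5.45 / 2061 = 0.00264.

i ≈ 0.00264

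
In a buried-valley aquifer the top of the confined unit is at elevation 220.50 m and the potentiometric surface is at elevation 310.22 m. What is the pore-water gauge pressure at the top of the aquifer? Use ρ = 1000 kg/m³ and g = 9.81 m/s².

Pressure head at the aquifer top: ψ = h − z = 310.22 − 220.50 = 89.72 m.
P = ρgψ = 1000 × 9.81 × 89.72 = 880153 Pa ≈ 880 kPa.

P ≈ 880 kPa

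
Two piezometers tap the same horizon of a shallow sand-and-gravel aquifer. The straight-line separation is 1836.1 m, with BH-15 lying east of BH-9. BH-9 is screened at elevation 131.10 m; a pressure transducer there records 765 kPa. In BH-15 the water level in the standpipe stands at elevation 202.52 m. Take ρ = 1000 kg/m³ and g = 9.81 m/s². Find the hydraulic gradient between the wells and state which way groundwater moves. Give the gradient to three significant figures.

Pressure head at BH-9: ψ = P/(ρg) = 765×1000 / (1000 × 9.81) = 77.98 m.
Total head at BH-9: h = z + ψ = 131.10 + 77.98 = 209.08 m.
Total head at BH-15: h = 202.52 m (water level in the piezometer is the total head).
Head difference: h(BH-9) − h(BH-15) = 209.08 − 202.52 = 6.56 m.
Hydraulic gradient: i = |Δh| / L = 6.56 / 1836.1 = 0.00357.
Flow is from higher to lower head: from BH-9 toward BH-15, i.e. toward the east.

i ≈ 0.00357; groundwater flows toward the east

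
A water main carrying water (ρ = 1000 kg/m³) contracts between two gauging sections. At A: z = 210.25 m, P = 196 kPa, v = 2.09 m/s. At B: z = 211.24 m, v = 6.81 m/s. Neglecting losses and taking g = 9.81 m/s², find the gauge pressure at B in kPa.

Pressure head at A: ψ₁ = P₁/(ρg) = 196×1000 / (1000 × 9.81) = 19.98 m.
Velocity heads: v₁²/2g = 2.09²/19.62 = 0.223 m; v₂²/2g = 6.81²/19.62 = 2.364 m.
Total head H = z₁ + ψ₁ + v₁²/2g = 210.25 + 19.98 + 0.223 = 230.45 m.
ψ₂ = H − z₂ − v₂²/2g = 230.45 − 211.24 − 2.364 = 16.85 m.
P₂ = ρgψ₂ = 1000 × 9.81 × 16.85 ≈ 165 kPa.

P₂ ≈ 165 kPa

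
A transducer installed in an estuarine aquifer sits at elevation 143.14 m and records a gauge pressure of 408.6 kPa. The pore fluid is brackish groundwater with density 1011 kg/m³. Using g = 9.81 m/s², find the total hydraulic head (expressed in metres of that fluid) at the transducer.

ψ = P/(ρg) = 408.6×1000 / (1011 × 9.81) = 41.20 m.
h = z + ψ = 143.14 + 41.20 = 184.34 m.

h ≈ 184.34 m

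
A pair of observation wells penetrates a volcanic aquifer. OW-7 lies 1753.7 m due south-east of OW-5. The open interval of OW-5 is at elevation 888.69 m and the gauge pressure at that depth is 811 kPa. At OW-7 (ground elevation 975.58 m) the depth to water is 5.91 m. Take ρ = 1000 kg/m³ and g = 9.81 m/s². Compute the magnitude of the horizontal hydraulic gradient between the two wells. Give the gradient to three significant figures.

i ≈ 0.000964

Pressure head at OW-5: ψ = P/(ρg) = 811×1000 / (1000 × 9.81) = 82.67 m.
Total head at OW-5: h = z + ψ = 888.69 + 82.67 = 971.36 m.
Total head at OW-7: h = 975.58 − 5.91 = 969.67 m.
Head difference: h(OW-5) − h(OW-7) = 971.36 − 969.67 = 1.69 m.
Hydraulic gradient: i = |Δh| / L = 1.69 / 1753.7 = 0.000964.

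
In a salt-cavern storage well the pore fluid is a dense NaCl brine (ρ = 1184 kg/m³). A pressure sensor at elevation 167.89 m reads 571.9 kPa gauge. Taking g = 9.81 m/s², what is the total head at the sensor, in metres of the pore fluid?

h ≈ 217.13 m

ψ = P/(ρg) = 571.9×1000 / (1184 × 9.81) = 49.24 m.
h = z + ψ = 167.89 + 49.24 = 217.13 m.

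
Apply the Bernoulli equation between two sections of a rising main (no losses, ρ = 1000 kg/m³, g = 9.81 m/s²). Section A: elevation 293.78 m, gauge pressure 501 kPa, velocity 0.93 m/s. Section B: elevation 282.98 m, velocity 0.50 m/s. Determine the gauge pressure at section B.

Pressure head at A: ψ₁ = P₁/(ρg) = 501×1000 / (1000 × 9.81) = 51.07 m.
Velocity heads: v₁²/2g = 0.93²/19.62 = 0.044 m; v₂²/2g = 0.50²/19.62 = 0.013 m.
Total head H = z₁ + ψ₁ + v₁²/2g = 293.78 + 51.07 + 0.044 = 344.89 m.
ψ₂ = H − z₂ − v₂²/2g = 344.89 − 282.98 − 0.013 = 61.90 m.
P₂ = ρgψ₂ = 1000 × 9.81 × 61.90 ≈ 607 kPa.

P₂ ≈ 607 kPa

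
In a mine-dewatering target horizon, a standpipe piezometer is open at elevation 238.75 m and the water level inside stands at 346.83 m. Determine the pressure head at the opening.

ψ ≈ 108.08 m

Total head h = 346.83 m (the water-surface elevation in the piezometer).
Pressure head ψ = h − z = 346.83 − 238.75 = 108.08 m.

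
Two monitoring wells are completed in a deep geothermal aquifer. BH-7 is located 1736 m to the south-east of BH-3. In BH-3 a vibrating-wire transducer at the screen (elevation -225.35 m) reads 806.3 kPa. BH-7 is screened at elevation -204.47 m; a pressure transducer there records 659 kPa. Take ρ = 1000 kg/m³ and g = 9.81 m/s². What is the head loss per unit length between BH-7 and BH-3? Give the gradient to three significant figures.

Pressure head at BH-3: ψ = P/(ρg) = 806.3×1000 / (1000 × 9.81) = 82.19 m.
Total head at BH-3: h = z + ψ = -225.35 + 82.19 = -143.16 m.
Pressure head at BH-7: ψ = P/(ρg) = 659×1000 / (1000 × 9.81) = 67.18 m.
Total head at BH-7: h = z + ψ = -204.47 + 67.18 = -137.29 m.
Head difference: h(BH-3) − h(BH-7) = -143.16 − (-137.29) = -5.87 m.
Hydraulic gradient: i = |Δh| / L = 5.87 / 1736 = 0.00338.

i ≈ 0.00338 m/m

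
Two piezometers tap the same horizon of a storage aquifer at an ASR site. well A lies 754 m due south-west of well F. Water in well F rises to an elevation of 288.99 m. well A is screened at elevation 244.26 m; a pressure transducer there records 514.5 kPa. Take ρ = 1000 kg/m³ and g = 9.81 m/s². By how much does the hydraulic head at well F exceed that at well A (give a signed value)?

Total head at well F: h = 288.99 m (water level in the piezometer is the total head).
Pressure head at well A: ψ = P/(ρg) = 514.5×1000 / (1000 × 9.81) = 52.45 m.
Total head at well A: h = z + ψ = 244.26 + 52.45 = 296.71 m.
Head difference: h(well F) − h(well A) = 288.99 − 296.71 = -7.72 m.

Δh ≈ -7.72 m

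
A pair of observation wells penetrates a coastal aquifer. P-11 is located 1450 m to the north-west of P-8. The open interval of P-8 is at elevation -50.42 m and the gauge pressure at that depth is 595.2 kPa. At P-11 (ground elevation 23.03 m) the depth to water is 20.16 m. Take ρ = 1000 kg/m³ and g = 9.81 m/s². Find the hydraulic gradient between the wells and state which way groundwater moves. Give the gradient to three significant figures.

i ≈ 0.00509; groundwater flows toward the north-west

Pressure head at P-8: ψ = P/(ρg) = 595.2×1000 / (1000 × 9.81) = 60.67 m.
Total head at P-8: h = z + ψ = -50.42 + 60.67 = 10.25 m.
Total head at P-11: h = 23.03 − 20.16 = 2.87 m.
Head difference: h(P-8) − h(P-11) = 10.25 − 2.87 = 7.38 m.
Hydraulic gradient: i = |Δh| / L = 7.38 / 1450 = 0.00509.
Flow is from higher to lower head: from P-8 toward P-11, i.e. toward the north-west.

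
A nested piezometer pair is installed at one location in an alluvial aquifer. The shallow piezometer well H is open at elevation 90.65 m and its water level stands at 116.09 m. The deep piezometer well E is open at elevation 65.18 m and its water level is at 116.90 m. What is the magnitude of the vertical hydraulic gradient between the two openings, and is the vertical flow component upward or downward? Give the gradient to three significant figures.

|i_v| ≈ 0.0318; vertical flow is upward

Total head at well H: h = 116.09 m (water level in the standpipe).
Total head at well E: h = 116.90 m.
Δh = h(well H) − h(well E) = 116.09 − 116.90 = -0.81 m.
Vertical separation Δz = 90.65 − 65.18 = 25.47 m.
|i_v| = |Δh| / Δz = 0.81 / 25.47 = 0.0318.
Head is higher in the deep piezometer, so vertical flow is upward (discharge condition).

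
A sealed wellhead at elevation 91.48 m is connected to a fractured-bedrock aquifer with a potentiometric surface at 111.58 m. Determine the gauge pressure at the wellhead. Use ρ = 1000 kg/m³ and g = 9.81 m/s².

P ≈ 197 kPa

Head above the cap: Δh = 111.58 − 91.48 = 20.10 m.
P = ρgΔh = 1000 × 9.81 × 20.10 = 197181 Pa ≈ 197 kPa.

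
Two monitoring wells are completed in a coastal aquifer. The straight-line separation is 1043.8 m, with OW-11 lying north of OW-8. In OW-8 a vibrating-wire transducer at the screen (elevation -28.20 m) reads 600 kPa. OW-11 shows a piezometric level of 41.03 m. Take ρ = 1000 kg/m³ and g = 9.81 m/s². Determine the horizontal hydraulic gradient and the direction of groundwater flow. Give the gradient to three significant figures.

i ≈ 0.00773; groundwater flows toward the south

Pressure head at OW-8: ψ = P/(ρg) = 600×1000 / (1000 × 9.81) = 61.16 m.
Total head at OW-8: h = z + ψ = -28.20 + 61.16 = 32.96 m.
Total head at OW-11: h = 41.03 m (water level in the piezometer is the total head).
Head difference: h(OW-8) − h(OW-11) = 32.96 − 41.03 = -8.07 m.
Hydraulic gradient: i = |Δh| / L = 8.07 / 1043.8 = 0.00773.
Flow is from higher to lower head: from OW-11 toward OW-8, i.e. toward the south.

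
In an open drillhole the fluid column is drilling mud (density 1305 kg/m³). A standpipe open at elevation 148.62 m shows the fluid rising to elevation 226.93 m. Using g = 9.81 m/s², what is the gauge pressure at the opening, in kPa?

Pressure head ψ = h − z = 226.93 − 148.62 = 78.31 m.
P = ρgψ = 1305 × 9.81 × 78.31 = 1002529 Pa ≈ 1000 kPa.

P ≈ 1000 kPa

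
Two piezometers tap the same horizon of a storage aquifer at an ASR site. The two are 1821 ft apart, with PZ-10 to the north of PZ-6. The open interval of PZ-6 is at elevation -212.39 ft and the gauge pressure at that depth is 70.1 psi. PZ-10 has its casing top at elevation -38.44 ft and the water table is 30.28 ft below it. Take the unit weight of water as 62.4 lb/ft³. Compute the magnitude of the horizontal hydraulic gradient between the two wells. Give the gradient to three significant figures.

i ≈ 0.00994

Pressure head at PZ-6: ψ = 144·P/γ = 144 × 70.1 / 62.4 = 161.77 ft.
Total head at PZ-6: h = z + ψ = -212.39 + 161.77 = -50.62 ft.
Total head at PZ-10: h = -38.44 − 30.28 = -68.72 ft.
Head difference: h(PZ-6) − h(PZ-10) = -50.62 − (-68.72) = 18.10 ft.
Hydraulic gradient: i = |Δh| / L = 18.10 / 1821 = 0.00994.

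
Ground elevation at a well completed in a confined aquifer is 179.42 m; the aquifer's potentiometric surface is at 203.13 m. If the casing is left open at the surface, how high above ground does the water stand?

Water rises to the potentiometric surface, so the rise above ground = 203.13 − 179.42 = 23.71 m.

≈ 23.71 m above ground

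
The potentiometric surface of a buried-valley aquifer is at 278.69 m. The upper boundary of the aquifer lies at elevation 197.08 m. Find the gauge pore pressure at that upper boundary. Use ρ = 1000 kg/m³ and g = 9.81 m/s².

P ≈ 801 kPa

Pressure head at the aquifer top: ψ = h − z = 278.69 − 197.08 = 81.61 m.
P = ρgψ = 1000 × 9.81 × 81.61 = 800594 Pa ≈ 801 kPa.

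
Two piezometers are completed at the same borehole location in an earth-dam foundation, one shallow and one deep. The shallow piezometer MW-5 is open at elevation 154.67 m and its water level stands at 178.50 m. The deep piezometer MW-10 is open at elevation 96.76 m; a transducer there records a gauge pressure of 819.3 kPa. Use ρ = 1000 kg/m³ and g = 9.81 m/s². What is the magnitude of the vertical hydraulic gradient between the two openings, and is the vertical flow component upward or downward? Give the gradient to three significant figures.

|i_v| ≈ 0.0307; vertical flow is upward

Total head at MW-5: h = 178.50 m (water level in the standpipe).
Pressure head at MW-10: ψ = P/(ρg) = 819.3×1000 / (1000 × 9.81) = 83.52 m.
Total head at MW-10: h = z + ψ = 96.76 + 83.52 = 180.28 m.
Δh = h(MW-5) − h(MW-10) = 178.50 − 180.28 = -1.78 m.
Vertical separation Δz = 154.67 − 96.76 = 57.91 m.
|i_v| = |Δh| / Δz = 1.78 / 57.91 = 0.0307.
Head is higher in the deep piezometer, so vertical flow is upward (discharge condition).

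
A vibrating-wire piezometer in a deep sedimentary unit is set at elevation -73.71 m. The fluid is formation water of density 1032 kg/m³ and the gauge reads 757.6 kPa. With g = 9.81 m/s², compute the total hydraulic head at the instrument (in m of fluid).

ψ = P/(ρg) = 757.6×1000 / (1032 × 9.81) = 74.83 m.
h = z + ψ = -73.71 + 74.83 = 1.12 m.

h ≈ 1.12 m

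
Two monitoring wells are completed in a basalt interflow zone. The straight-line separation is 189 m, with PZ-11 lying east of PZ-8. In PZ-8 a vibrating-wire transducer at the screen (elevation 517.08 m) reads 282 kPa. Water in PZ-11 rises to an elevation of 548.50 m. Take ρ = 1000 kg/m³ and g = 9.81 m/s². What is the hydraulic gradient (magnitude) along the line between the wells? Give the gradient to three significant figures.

i ≈ 0.0141

Pressure head at PZ-8: ψ = P/(ρg) = 282×1000 / (1000 × 9.81) = 28.75 m.
Total head at PZ-8: h = z + ψ = 517.08 + 28.75 = 545.83 m.
Total head at PZ-11: h = 548.50 m (water level in the piezometer is the total head).
Head difference: h(PZ-8) − h(PZ-11) = 545.83 − 548.50 = -2.67 m.
Hydraulic gradient: i = |Δh| / L = 2.67 / 189 = 0.0141.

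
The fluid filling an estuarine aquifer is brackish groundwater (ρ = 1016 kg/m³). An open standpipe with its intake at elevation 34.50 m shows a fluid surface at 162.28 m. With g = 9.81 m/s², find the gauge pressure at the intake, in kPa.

Pressure head ψ = h − z = 162.28 − 34.50 = 127.78 m.
P = ρgψ = 1016 × 9.81 × 127.78 = 1273578 Pa ≈ 1270 kPa.

P ≈ 1270 kPa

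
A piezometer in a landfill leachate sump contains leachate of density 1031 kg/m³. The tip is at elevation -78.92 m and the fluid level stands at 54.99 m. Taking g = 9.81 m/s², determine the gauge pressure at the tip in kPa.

P ≈ 1350 kPa

Pressure head ψ = h − z = 54.99 − (-78.92) = 133.91 m.
P = ρgψ = 1031 × 9.81 × 133.91 = 1354380 Pa ≈ 1350 kPa.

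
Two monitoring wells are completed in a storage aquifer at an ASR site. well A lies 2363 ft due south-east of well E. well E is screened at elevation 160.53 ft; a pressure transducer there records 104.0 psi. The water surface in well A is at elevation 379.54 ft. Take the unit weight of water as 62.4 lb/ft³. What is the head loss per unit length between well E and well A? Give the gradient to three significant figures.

i ≈ 0.00888 ft/ft

Pressure head at well E: ψ = 144·P/γ = 144 × 104.0 / 62.4 = 240.00 ft.
Total head at well E: h = z + ψ = 160.53 + 240.00 = 400.53 ft.
Total head at well A: h = 379.54 ft (water level in the piezometer is the total head).
Head difference: h(well E) − h(well A) = 400.53 − 379.54 = 20.99 ft.
Hydraulic gradient: i = |Δh| / L = 20.99 / 2363 = 0.00888.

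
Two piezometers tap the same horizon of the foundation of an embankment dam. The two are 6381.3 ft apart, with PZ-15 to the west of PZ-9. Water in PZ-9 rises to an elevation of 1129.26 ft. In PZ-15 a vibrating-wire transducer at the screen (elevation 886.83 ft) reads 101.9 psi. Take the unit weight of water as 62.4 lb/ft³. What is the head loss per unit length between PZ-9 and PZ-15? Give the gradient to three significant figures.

i ≈ 0.00114 ft/ft

Total head at PZ-9: h = 1129.26 ft (water level in the piezometer is the total head).
Pressure head at PZ-15: ψ = 144·P/γ = 144 × 101.9 / 62.4 = 235.15 ft.
Total head at PZ-15: h = z + ψ = 886.83 + 235.15 = 1121.98 ft.
Head difference: h(PZ-9) − h(PZ-15) = 1129.26 − 1121.98 = 7.28 ft.
Hydraulic gradient: i = |Δh| / L = 7.28 / 6381.3 = 0.00114.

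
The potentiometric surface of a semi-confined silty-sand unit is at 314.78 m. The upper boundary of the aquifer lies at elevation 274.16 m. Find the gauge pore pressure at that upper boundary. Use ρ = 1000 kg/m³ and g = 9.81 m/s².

Pressure head at the aquifer top: ψ = h − z = 314.78 − 274.16 = 40.62 m.
P = ρgψ = 1000 × 9.81 × 40.62 = 398482 Pa ≈ 398 kPa.

P ≈ 398 kPa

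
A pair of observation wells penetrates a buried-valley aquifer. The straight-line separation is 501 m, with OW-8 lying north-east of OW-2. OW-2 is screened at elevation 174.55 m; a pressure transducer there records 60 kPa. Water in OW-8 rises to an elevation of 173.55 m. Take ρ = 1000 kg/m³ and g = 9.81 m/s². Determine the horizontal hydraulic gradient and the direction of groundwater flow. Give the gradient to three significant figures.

i ≈ 0.0142; groundwater flows toward the north-east

Pressure head at OW-2: ψ = P/(ρg) = 60×1000 / (1000 × 9.81) = 6.12 m.
Total head at OW-2: h = z + ψ = 174.55 + 6.12 = 180.67 m.
Total head at OW-8: h = 173.55 m (water level in the piezometer is the total head).
Head difference: h(OW-2) − h(OW-8) = 180.67 − 173.55 = 7.12 m.
Hydraulic gradient: i = |Δh| / L = 7.12 / 501 = 0.0142.
Flow is from higher to lower head: from OW-2 toward OW-8, i.e. toward the north-east.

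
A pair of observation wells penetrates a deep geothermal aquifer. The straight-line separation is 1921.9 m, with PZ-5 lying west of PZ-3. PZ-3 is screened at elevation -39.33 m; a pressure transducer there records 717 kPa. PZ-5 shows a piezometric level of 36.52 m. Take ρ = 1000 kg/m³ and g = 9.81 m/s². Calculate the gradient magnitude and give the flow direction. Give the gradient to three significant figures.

i ≈ 0.00144; groundwater flows toward the east

Pressure head at PZ-3: ψ = P/(ρg) = 717×1000 / (1000 × 9.81) = 73.09 m.
Total head at PZ-3: h = z + ψ = -39.33 + 73.09 = 33.76 m.
Total head at PZ-5: h = 36.52 m (water level in the piezometer is the total head).
Head difference: h(PZ-3) − h(PZ-5) = 33.76 − 36.52 = -2.76 m.
Hydraulic gradient: i = |Δh| / L = 2.76 / 1921.9 = 0.00144.
Flow is from higher to lower head: from PZ-5 toward PZ-3, i.e. toward the east.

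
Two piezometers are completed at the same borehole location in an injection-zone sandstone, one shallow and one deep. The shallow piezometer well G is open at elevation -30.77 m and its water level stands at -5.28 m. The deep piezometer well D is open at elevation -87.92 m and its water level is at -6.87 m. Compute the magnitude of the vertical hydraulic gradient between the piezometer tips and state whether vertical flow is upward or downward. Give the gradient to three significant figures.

|i_v| ≈ 0.0278; vertical flow is downward

Total head at well G: h = -5.28 m (water level in the standpipe).
Total head at well D: h = -6.87 m.
Δh = h(well G) − h(well D) = -5.28 − (-6.87) = 1.59 m.
Vertical separation Δz = -30.77 − (-87.92) = 57.15 m.
|i_v| = |Δh| / Δz = 1.59 / 57.15 = 0.0278.
Head is higher in the shallow piezometer, so vertical flow is downward (recharge condition).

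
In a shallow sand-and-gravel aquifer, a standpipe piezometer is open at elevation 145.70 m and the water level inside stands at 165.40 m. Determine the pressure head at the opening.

ψ ≈ 19.70 m

Total head h = 165.40 m (the water-surface elevation in the piezometer).
Pressure head ψ = h − z = 165.40 − 145.70 = 19.70 m.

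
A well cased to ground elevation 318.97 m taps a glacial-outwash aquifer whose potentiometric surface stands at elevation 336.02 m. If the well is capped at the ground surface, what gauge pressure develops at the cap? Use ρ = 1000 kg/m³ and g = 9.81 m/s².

Head above the cap: Δh = 336.02 − 318.97 = 17.05 m.
P = ρgΔh = 1000 × 9.81 × 17.05 = 167260 Pa ≈ 167 kPa.

P ≈ 167 kPa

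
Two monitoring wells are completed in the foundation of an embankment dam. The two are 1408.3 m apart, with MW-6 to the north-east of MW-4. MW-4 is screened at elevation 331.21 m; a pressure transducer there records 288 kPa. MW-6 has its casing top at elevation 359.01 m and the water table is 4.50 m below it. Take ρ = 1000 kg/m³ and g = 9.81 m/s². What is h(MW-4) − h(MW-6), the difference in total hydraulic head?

Δh ≈ 6.06 m

Pressure head at MW-4: ψ = P/(ρg) = 288×1000 / (1000 × 9.81) = 29.36 m.
Total head at MW-4: h = z + ψ = 331.21 + 29.36 = 360.57 m.
Total head at MW-6: h = 359.01 − 4.50 = 354.51 m.
Head difference: h(MW-4) − h(MW-6) = 360.57 − 354.51 = 6.06 m.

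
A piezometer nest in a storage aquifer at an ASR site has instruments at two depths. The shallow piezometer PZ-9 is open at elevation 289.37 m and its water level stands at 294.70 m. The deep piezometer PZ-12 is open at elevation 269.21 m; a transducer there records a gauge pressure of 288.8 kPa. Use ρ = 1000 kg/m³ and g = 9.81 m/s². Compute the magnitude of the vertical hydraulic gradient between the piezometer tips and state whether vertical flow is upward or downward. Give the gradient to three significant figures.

|i_v| ≈ 0.196; vertical flow is upward

Total head at PZ-9: h = 294.70 m (water level in the standpipe).
Pressure head at PZ-12: ψ = P/(ρg) = 288.8×1000 / (1000 × 9.81) = 29.44 m.
Total head at PZ-12: h = z + ψ = 269.21 + 29.44 = 298.65 m.
Δh = h(PZ-9) − h(PZ-12) = 294.70 − 298.65 = -3.95 m.
Vertical separation Δz = 289.37 − 269.21 = 20.16 m.
|i_v| = |Δh| / Δz = 3.95 / 20.16 = 0.196.
Head is higher in the deep piezometer, so vertical flow is upward (discharge condition).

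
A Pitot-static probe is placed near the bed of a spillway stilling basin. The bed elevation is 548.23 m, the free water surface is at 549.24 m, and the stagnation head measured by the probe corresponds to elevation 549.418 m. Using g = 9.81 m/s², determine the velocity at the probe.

v ≈ 1.87 m/s

Near the bed, under hydrostatic conditions, the piezometric head (z + ψ) equals the free-surface elevation, 549.24 m.
Velocity head = total − piezometric = 549.418 − 549.24 = 0.178 m.
v = √(2g·h_v) = √(2 × 9.81 × 0.178) = 1.87 m/s.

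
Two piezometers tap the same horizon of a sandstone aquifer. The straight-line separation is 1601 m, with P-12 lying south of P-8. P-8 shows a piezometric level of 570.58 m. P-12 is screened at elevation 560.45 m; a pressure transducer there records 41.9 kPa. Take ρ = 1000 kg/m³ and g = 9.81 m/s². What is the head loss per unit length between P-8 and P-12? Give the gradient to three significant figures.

i ≈ 0.00366 m/m

Total head at P-8: h = 570.58 m (water level in the piezometer is the total head).
Pressure head at P-12: ψ = P/(ρg) = 41.9×1000 / (1000 × 9.81) = 4.27 m.
Total head at P-12: h = z + ψ = 560.45 + 4.27 = 564.72 m.
Head difference: h(P-8) − h(P-12) = 570.58 − 564.72 = 5.86 m.
Hydraulic gradient: i = |Δh| / L = 5.86 / 1601 = 0.00366.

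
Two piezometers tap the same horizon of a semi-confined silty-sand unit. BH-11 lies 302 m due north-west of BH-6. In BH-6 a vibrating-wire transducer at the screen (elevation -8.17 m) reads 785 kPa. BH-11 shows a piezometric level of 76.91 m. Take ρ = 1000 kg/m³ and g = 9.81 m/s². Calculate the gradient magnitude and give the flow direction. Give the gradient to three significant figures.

i ≈ 0.0168; groundwater flows toward the south-east

Pressure head at BH-6: ψ = P/(ρg) = 785×1000 / (1000 × 9.81) = 80.02 m.
Total head at BH-6: h = z + ψ = -8.17 + 80.02 = 71.85 m.
Total head at BH-11: h = 76.91 m (water level in the piezometer is the total head).
Head difference: h(BH-6) − h(BH-11) = 71.85 − 76.91 = -5.06 m.
Hydraulic gradient: i = |Δh| / L = 5.06 / 302 = 0.0168.
Flow is from higher to lower head: from BH-11 toward BH-6, i.e. toward the south-east.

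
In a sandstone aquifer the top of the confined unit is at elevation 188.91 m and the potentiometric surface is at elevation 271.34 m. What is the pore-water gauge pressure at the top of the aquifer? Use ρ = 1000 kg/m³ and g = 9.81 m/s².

P ≈ 809 kPa

Pressure head at the aquifer top: ψ = h − z = 271.34 − 188.91 = 82.43 m.
P = ρgψ = 1000 × 9.81 × 82.43 = 808638 Pa ≈ 809 kPa.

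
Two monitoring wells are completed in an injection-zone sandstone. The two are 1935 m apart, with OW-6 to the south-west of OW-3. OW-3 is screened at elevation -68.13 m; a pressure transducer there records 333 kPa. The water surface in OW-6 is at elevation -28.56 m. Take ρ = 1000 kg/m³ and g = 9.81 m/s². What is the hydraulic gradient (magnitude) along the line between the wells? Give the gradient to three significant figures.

i ≈ 0.00291

Pressure head at OW-3: ψ = P/(ρg) = 333×1000 / (1000 × 9.81) = 33.94 m.
Total head at OW-3: h = z + ψ = -68.13 + 33.94 = -34.19 m.
Total head at OW-6: h = -28.56 m (water level in the piezometer is the total head).
Head difference: h(OW-3) − h(OW-6) = -34.19 − (-28.56) = -5.63 m.
Hydraulic gradient: i = |Δh| / L = 5.63 / 1935 = 0.00291.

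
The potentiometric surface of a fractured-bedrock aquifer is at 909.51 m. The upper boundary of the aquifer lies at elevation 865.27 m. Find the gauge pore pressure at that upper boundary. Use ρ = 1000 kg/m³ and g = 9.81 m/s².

Pressure head at the aquifer top: ψ = h − z = 909.51 − 865.27 = 44.24 m.
P = ρgψ = 1000 × 9.81 × 44.24 = 433994 Pa ≈ 434 kPa.

P ≈ 434 kPa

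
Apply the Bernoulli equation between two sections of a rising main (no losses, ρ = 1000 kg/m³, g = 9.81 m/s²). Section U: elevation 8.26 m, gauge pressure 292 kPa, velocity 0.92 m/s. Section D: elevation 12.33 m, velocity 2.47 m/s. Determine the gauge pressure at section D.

P₂ ≈ 249 kPa

Pressure head at U: ψ₁ = P₁/(ρg) = 292×1000 / (1000 × 9.81) = 29.77 m.
Velocity heads: v₁²/2g = 0.92²/19.62 = 0.043 m; v₂²/2g = 2.47²/19.62 = 0.311 m.
Total head H = z₁ + ψ₁ + v₁²/2g = 8.26 + 29.77 + 0.043 = 38.07 m.
ψ₂ = H − z₂ − v₂²/2g = 38.07 − 12.33 − 0.311 = 25.43 m.
P₂ = ρgψ₂ = 1000 × 9.81 × 25.43 ≈ 249 kPa.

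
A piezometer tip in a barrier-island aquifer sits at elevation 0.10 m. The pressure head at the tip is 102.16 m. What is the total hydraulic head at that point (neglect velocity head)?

h ≈ 102.26 m

h = z + ψ = 0.10 + 102.16 = 102.26 m.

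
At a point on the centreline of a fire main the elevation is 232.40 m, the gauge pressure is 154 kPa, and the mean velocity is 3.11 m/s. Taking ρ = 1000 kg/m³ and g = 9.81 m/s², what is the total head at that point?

Pressure head ψ = P/(ρg) = 154×1000 / (1000 × 9.81) = 15.70 m.
Velocity head = v²/(2g) = 3.11² / (2 × 9.81) = 0.493 m.
h = z + ψ + v²/(2g) = 232.40 + 15.70 + 0.493 = 248.59 m.

h ≈ 248.59 m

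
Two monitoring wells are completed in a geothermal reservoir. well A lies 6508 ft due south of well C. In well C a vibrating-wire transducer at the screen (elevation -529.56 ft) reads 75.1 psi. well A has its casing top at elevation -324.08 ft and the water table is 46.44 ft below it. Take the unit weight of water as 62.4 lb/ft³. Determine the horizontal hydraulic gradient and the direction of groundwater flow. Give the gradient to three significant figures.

i ≈ 0.00219; groundwater flows toward the south

Pressure head at well C: ψ = 144·P/γ = 144 × 75.1 / 62.4 = 173.31 ft.
Total head at well C: h = z + ψ = -529.56 + 173.31 = -356.25 ft.
Total head at well A: h = -324.08 − 46.44 = -370.52 ft.
Head difference: h(well C) − h(well A) = -356.25 − (-370.52) = 14.27 ft.
Hydraulic gradient: i = |Δh| / L = 14.27 / 6508 = 0.00219.
Flow is from higher to lower head: from well C toward well A, i.e. toward the south.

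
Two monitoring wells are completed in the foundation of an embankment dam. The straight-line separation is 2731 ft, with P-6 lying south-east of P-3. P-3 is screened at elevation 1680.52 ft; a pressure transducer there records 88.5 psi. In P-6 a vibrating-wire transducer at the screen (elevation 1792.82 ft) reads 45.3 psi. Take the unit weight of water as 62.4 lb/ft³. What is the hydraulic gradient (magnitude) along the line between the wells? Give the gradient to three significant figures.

i ≈ 0.00462

Pressure head at P-3: ψ = 144·P/γ = 144 × 88.5 / 62.4 = 204.23 ft.
Total head at P-3: h = z + ψ = 1680.52 + 204.23 = 1884.75 ft.
Pressure head at P-6: ψ = 144·P/γ = 144 × 45.3 / 62.4 = 104.54 ft.
Total head at P-6: h = z + ψ = 1792.82 + 104.54 = 1897.36 ft.
Head difference: h(P-3) − h(P-6) = 1884.75 − 1897.36 = -12.61 ft.
Hydraulic gradient: i = |Δh| / L = 12.61 / 2731 = 0.00462.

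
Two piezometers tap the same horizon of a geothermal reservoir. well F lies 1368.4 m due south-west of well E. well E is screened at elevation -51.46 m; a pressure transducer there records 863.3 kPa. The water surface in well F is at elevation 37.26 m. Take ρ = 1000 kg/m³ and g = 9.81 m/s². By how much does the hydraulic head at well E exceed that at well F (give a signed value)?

Δh ≈ -0.72 m

Pressure head at well E: ψ = P/(ρg) = 863.3×1000 / (1000 × 9.81) = 88.00 m.
Total head at well E: h = z + ψ = -51.46 + 88.00 = 36.54 m.
Total head at well F: h = 37.26 m (water level in the piezometer is the total head).
Head difference: h(well E) − h(well F) = 36.54 − 37.26 = -0.72 m.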